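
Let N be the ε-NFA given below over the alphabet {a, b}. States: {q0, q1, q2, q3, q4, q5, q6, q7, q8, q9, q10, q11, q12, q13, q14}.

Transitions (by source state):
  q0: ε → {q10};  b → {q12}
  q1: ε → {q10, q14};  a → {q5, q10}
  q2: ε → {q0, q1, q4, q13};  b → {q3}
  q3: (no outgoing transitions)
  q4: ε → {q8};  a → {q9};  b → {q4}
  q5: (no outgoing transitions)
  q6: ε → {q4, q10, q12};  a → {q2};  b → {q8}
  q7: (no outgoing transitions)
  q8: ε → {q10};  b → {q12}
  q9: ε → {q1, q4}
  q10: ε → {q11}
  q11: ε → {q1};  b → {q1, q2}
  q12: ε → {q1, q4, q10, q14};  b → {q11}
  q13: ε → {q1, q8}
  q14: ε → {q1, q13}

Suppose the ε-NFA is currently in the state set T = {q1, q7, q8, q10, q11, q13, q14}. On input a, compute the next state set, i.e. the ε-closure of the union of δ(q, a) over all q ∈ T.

{q1, q5, q8, q10, q11, q13, q14}

q1 on a → {q5, q10}.
No a-transition from q7, q8, q10, q11, q13, q14.
Union after reading a: {q5, q10}.
Now take the ε-closure:
From q10 via ε: add q11.
From q11 via ε: add q1.
From q1 via ε: add q14.
From q14 via ε: add q13.
From q13 via ε: add q8.
No new states can be added; the closed set is {q1, q5, q8, q10, q11, q13, q14}.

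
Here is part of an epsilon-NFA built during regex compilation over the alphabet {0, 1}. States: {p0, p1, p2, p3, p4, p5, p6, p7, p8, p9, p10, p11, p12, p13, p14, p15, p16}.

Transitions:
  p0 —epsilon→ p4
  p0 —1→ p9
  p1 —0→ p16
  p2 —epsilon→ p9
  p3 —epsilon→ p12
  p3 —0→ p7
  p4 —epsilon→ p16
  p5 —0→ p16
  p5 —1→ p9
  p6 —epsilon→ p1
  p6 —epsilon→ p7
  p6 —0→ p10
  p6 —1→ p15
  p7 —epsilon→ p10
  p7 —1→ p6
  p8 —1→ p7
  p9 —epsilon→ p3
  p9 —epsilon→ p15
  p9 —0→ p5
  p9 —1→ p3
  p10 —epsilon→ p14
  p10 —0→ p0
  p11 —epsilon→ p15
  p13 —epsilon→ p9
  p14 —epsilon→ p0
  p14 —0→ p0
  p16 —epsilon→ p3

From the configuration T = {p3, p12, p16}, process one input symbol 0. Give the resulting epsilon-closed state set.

p3 on 0 → {p7}.
No 0-transition from p12, p16.
Union after reading 0: {p7}.
Now take the epsilon-closure:
From p7 via epsilon: add p10.
From p10 via epsilon: add p14.
From p14 via epsilon: add p0.
From p0 via epsilon: add p4.
From p4 via epsilon: add p16.
From p16 via epsilon: add p3.
From p3 via epsilon: add p12.
No new states can be added; the closed set is {p0, p3, p4, p7, p10, p12, p14, p16}.

{p0, p3, p4, p7, p10, p12, p14, p16}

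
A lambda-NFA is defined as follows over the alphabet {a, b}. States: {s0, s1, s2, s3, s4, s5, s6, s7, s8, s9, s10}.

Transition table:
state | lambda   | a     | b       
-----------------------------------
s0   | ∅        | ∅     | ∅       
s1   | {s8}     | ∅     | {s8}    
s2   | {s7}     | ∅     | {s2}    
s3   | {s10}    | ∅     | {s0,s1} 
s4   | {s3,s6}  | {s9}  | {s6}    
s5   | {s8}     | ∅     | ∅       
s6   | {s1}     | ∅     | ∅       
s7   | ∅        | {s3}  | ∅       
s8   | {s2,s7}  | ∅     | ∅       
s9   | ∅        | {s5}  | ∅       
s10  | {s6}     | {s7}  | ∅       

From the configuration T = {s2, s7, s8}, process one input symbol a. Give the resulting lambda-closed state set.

{s1, s2, s3, s6, s7, s8, s10}

s7 on a → {s3}.
No a-transition from s2, s8.
Union after reading a: {s3}.
Now take the lambda-closure:
From s3 via lambda: add s10.
From s10 via lambda: add s6.
From s6 via lambda: add s1.
From s1 via lambda: add s8.
From s8 via lambda: add s2, s7.
No new states can be added; the closed set is {s1, s2, s3, s6, s7, s8, s10}.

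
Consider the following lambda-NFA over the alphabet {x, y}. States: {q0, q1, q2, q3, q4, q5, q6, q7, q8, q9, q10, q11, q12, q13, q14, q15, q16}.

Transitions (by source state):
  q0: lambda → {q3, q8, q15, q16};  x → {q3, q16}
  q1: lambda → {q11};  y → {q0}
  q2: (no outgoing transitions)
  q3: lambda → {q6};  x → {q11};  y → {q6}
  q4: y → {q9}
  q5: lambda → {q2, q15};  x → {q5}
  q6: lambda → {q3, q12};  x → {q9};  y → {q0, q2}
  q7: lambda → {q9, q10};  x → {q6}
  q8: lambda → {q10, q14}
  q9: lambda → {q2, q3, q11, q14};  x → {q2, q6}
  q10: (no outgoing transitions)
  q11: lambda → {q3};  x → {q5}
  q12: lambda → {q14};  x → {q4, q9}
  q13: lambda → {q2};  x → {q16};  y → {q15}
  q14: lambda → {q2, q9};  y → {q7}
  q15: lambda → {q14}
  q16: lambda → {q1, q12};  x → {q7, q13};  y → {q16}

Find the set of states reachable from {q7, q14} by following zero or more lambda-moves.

Start with {q7, q14}.
From q7 via lambda: add q9, q10.
From q14 via lambda: add q2.
From q9 via lambda: add q3, q11.
From q3 via lambda: add q6.
From q6 via lambda: add q12.
No new states can be added; the closed set is {q2, q3, q6, q7, q9, q10, q11, q12, q14}.

{q2, q3, q6, q7, q9, q10, q11, q12, q14}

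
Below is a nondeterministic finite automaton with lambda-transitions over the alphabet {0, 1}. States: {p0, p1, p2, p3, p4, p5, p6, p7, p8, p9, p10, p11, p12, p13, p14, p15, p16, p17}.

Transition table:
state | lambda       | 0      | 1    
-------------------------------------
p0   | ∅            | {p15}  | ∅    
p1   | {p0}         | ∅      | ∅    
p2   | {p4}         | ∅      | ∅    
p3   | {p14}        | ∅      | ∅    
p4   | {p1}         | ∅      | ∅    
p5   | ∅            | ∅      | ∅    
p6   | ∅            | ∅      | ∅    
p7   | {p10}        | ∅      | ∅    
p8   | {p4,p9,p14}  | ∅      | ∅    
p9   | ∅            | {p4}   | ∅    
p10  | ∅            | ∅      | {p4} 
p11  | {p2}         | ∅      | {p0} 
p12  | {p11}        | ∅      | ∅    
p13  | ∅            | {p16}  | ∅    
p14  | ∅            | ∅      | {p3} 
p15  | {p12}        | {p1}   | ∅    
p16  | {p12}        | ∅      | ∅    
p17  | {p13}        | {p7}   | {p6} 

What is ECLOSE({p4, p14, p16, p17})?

Start with {p4, p14, p16, p17}.
From p4 via lambda: add p1.
From p16 via lambda: add p12.
From p17 via lambda: add p13.
From p1 via lambda: add p0.
From p12 via lambda: add p11.
From p11 via lambda: add p2.
No new states can be added; the closed set is {p0, p1, p2, p4, p11, p12, p13, p14, p16, p17}.

{p0, p1, p2, p4, p11, p12, p13, p14, p16, p17}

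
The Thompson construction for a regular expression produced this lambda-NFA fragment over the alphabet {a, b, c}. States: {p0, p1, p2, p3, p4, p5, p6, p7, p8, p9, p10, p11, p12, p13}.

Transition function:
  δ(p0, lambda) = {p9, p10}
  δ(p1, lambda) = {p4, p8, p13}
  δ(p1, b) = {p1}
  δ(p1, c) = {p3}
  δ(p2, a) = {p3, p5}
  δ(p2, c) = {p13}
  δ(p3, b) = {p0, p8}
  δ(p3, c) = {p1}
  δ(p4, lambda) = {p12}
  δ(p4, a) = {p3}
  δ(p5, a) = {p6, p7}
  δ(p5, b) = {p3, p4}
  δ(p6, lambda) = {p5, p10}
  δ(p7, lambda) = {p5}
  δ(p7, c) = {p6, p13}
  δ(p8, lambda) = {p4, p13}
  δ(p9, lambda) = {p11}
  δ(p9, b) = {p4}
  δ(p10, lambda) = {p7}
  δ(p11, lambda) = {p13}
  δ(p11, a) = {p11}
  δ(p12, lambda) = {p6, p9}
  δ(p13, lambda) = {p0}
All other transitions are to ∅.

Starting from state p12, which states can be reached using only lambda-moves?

Start with {p12}.
From p12 via lambda: add p6, p9.
From p6 via lambda: add p5, p10.
From p9 via lambda: add p11.
From p10 via lambda: add p7.
From p11 via lambda: add p13.
From p13 via lambda: add p0.
No new states can be added; the closed set is {p0, p5, p6, p7, p9, p10, p11, p12, p13}.

{p0, p5, p6, p7, p9, p10, p11, p12, p13}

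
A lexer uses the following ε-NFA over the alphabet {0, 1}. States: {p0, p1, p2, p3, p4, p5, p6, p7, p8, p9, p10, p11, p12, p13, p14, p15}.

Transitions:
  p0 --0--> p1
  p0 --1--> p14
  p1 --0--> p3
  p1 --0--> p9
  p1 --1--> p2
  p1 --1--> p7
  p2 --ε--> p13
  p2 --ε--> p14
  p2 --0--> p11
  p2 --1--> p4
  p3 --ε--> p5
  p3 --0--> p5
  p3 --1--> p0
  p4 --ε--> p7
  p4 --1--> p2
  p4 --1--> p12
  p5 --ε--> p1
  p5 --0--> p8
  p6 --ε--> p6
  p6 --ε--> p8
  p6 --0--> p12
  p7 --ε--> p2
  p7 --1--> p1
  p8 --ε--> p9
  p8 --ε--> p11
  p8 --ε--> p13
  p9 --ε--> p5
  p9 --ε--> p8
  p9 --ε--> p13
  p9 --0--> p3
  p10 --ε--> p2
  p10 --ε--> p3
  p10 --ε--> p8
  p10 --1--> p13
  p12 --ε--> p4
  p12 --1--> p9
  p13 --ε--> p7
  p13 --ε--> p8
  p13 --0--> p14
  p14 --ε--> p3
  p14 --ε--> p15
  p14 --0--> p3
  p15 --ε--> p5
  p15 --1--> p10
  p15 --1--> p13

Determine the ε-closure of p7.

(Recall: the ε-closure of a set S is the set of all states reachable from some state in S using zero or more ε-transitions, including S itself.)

{p1, p2, p3, p5, p7, p8, p9, p11, p13, p14, p15}

Start with {p7}.
From p7 via ε: add p2.
From p2 via ε: add p13, p14.
From p13 via ε: add p8.
From p14 via ε: add p3, p15.
From p3 via ε: add p5.
From p8 via ε: add p9, p11.
From p5 via ε: add p1.
No new states can be added; the closed set is {p1, p2, p3, p5, p7, p8, p9, p11, p13, p14, p15}.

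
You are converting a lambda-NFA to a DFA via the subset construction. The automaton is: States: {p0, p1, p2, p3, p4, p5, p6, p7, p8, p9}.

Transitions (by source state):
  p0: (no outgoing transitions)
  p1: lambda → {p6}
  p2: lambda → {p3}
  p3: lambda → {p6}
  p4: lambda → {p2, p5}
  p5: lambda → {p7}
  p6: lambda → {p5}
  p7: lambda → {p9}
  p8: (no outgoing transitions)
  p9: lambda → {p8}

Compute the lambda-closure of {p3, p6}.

Start with {p3, p6}.
From p6 via lambda: add p5.
From p5 via lambda: add p7.
From p7 via lambda: add p9.
From p9 via lambda: add p8.
No new states can be added; the closed set is {p3, p5, p6, p7, p8, p9}.

{p3, p5, p6, p7, p8, p9}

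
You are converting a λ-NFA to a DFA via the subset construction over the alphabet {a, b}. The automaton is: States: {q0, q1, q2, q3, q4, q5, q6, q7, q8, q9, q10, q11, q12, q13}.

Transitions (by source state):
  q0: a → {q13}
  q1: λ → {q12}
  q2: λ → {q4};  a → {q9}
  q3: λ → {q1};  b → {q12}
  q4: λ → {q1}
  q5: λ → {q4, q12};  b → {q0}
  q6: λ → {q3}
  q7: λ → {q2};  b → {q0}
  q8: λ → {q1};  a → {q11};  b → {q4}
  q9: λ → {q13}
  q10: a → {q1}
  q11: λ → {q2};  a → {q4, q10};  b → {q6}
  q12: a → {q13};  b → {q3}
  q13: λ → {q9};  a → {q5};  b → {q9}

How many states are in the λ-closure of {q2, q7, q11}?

6

Start with {q2, q7, q11}.
From q2 via λ: add q4.
From q4 via λ: add q1.
From q1 via λ: add q12.
λ-closure = {q1, q2, q4, q7, q11, q12}, which has 6 states.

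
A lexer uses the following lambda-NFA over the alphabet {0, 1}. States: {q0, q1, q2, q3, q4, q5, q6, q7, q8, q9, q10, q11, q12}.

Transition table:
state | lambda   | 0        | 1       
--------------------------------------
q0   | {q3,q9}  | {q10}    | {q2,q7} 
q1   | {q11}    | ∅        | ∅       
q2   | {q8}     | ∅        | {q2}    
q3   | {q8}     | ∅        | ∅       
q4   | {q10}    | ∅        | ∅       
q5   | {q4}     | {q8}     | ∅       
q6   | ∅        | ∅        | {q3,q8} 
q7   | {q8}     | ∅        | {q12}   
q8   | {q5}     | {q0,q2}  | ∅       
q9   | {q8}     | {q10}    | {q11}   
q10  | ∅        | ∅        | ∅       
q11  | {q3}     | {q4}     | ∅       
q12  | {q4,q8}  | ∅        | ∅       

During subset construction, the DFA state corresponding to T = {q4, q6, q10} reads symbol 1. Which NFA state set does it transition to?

{q3, q4, q5, q8, q10}

q6 on 1 → {q3, q8}.
No 1-transition from q4, q10.
Union after reading 1: {q3, q8}.
Now take the lambda-closure:
From q8 via lambda: add q5.
From q5 via lambda: add q4.
From q4 via lambda: add q10.
No new states can be added; the closed set is {q3, q4, q5, q8, q10}.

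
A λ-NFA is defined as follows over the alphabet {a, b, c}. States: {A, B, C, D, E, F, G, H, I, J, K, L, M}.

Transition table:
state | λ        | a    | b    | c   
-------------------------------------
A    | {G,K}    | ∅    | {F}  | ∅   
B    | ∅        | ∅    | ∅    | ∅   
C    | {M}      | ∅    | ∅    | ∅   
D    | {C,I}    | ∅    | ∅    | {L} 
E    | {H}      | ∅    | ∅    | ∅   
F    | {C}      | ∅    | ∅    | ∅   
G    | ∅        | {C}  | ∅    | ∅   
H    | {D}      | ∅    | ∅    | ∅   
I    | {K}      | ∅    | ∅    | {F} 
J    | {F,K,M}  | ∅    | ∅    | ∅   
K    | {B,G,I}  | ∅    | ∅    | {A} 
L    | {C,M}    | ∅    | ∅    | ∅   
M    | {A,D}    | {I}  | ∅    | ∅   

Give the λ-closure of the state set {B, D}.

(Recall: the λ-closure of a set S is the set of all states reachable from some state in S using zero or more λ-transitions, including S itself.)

{A, B, C, D, G, I, K, M}

Start with {B, D}.
From D via λ: add C, I.
From C via λ: add M.
From I via λ: add K.
From K via λ: add G.
From M via λ: add A.
No new states can be added; the closed set is {A, B, C, D, G, I, K, M}.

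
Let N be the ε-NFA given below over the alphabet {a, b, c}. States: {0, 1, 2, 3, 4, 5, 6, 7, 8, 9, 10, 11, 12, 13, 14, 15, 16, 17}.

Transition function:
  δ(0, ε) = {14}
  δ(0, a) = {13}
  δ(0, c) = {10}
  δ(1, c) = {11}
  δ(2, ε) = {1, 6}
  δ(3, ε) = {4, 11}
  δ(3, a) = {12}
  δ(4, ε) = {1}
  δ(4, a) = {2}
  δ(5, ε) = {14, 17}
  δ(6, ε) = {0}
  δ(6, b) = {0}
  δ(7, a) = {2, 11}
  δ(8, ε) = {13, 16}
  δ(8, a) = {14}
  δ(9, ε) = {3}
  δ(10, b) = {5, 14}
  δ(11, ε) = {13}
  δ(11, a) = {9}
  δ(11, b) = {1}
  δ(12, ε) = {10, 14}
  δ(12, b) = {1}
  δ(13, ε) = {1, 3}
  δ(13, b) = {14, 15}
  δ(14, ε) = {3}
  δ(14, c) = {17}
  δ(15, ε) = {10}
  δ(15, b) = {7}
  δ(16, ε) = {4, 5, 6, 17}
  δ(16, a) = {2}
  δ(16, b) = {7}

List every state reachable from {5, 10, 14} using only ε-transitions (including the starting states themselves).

{1, 3, 4, 5, 10, 11, 13, 14, 17}

Start with {5, 10, 14}.
From 5 via ε: add 17.
From 14 via ε: add 3.
From 3 via ε: add 4, 11.
From 4 via ε: add 1.
From 11 via ε: add 13.
No new states can be added; the closed set is {1, 3, 4, 5, 10, 11, 13, 14, 17}.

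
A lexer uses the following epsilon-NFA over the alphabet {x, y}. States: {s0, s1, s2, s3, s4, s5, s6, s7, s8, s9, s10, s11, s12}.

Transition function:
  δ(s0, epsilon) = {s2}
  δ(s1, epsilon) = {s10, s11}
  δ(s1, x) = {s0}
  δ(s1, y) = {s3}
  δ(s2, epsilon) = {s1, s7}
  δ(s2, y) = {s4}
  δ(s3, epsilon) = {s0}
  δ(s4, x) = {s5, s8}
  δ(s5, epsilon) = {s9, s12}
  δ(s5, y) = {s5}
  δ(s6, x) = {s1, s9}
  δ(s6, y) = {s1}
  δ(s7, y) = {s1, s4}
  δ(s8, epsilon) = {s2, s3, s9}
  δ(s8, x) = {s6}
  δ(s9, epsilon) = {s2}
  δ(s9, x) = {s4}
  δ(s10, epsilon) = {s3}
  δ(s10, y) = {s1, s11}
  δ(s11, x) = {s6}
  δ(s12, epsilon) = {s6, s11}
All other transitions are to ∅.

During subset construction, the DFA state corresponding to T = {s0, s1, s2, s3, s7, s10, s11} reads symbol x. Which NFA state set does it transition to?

{s0, s1, s2, s3, s6, s7, s10, s11}

s1 on x → {s0}.
s11 on x → {s6}.
No x-transition from s0, s2, s3, s7, s10.
Union after reading x: {s0, s6}.
Now take the epsilon-closure:
From s0 via epsilon: add s2.
From s2 via epsilon: add s1, s7.
From s1 via epsilon: add s10, s11.
From s10 via epsilon: add s3.
No new states can be added; the closed set is {s0, s1, s2, s3, s6, s7, s10, s11}.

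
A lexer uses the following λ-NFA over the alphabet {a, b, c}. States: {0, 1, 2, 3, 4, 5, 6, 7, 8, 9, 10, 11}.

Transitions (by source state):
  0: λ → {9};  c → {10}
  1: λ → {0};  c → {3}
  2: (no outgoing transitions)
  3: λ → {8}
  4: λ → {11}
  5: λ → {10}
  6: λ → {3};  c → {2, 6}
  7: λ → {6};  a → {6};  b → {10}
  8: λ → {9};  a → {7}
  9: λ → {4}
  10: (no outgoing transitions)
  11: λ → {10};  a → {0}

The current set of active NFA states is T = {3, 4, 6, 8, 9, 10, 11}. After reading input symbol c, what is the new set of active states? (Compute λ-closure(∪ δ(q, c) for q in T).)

6 on c → {2, 6}.
No c-transition from 3, 4, 8, 9, 10, 11.
Union after reading c: {2, 6}.
Now take the λ-closure:
From 6 via λ: add 3.
From 3 via λ: add 8.
From 8 via λ: add 9.
From 9 via λ: add 4.
From 4 via λ: add 11.
From 11 via λ: add 10.
No new states can be added; the closed set is {2, 3, 4, 6, 8, 9, 10, 11}.

{2, 3, 4, 6, 8, 9, 10, 11}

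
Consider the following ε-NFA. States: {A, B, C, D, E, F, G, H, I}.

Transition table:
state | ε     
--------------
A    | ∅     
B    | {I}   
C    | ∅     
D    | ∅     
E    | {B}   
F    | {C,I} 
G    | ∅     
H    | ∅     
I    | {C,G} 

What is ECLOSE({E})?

Start with {E}.
From E via ε: add B.
From B via ε: add I.
From I via ε: add C, G.
No new states can be added; the closed set is {B, C, E, G, I}.

{B, C, E, G, I}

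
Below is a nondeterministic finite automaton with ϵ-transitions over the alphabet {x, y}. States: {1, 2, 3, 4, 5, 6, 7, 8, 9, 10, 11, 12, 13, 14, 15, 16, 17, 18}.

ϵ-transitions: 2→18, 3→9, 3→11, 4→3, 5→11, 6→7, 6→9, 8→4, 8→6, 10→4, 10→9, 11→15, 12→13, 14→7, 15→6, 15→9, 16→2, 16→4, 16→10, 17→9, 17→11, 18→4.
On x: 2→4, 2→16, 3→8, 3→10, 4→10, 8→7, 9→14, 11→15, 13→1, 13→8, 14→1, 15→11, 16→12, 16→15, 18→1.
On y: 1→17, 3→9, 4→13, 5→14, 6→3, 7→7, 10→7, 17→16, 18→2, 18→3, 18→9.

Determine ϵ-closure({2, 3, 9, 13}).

Start with {2, 3, 9, 13}.
From 2 via ϵ: add 18.
From 3 via ϵ: add 11.
From 11 via ϵ: add 15.
From 18 via ϵ: add 4.
From 15 via ϵ: add 6.
From 6 via ϵ: add 7.
No new states can be added; the closed set is {2, 3, 4, 6, 7, 9, 11, 13, 15, 18}.

{2, 3, 4, 6, 7, 9, 11, 13, 15, 18}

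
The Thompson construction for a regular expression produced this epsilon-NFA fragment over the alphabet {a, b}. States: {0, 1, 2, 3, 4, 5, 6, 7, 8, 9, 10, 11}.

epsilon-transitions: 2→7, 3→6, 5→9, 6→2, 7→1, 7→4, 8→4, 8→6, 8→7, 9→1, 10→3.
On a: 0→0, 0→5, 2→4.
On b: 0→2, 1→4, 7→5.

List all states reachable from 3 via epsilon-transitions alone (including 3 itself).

Start with {3}.
From 3 via epsilon: add 6.
From 6 via epsilon: add 2.
From 2 via epsilon: add 7.
From 7 via epsilon: add 1, 4.
No new states can be added; the closed set is {1, 2, 3, 4, 6, 7}.

{1, 2, 3, 4, 6, 7}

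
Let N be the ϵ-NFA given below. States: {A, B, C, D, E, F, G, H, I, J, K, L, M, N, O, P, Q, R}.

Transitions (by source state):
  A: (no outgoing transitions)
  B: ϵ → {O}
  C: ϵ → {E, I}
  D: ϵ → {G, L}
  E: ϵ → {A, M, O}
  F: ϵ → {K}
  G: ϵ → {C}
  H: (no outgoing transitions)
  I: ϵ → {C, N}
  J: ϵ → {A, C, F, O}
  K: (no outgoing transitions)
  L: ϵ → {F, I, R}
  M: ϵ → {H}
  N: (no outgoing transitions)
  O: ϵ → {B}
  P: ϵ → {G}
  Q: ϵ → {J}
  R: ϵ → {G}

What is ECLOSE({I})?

Start with {I}.
From I via ϵ: add C, N.
From C via ϵ: add E.
From E via ϵ: add A, M, O.
From M via ϵ: add H.
From O via ϵ: add B.
No new states can be added; the closed set is {A, B, C, E, H, I, M, N, O}.

{A, B, C, E, H, I, M, N, O}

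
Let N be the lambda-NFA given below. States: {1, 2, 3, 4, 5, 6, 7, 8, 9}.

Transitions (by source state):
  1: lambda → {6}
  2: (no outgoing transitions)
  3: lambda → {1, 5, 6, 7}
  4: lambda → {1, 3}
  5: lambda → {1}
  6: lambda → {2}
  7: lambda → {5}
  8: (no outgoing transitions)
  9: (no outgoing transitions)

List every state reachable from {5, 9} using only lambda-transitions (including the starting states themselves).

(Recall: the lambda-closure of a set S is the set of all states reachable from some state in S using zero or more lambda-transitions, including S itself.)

Start with {5, 9}.
From 5 via lambda: add 1.
From 1 via lambda: add 6.
From 6 via lambda: add 2.
No new states can be added; the closed set is {1, 2, 5, 6, 9}.

{1, 2, 5, 6, 9}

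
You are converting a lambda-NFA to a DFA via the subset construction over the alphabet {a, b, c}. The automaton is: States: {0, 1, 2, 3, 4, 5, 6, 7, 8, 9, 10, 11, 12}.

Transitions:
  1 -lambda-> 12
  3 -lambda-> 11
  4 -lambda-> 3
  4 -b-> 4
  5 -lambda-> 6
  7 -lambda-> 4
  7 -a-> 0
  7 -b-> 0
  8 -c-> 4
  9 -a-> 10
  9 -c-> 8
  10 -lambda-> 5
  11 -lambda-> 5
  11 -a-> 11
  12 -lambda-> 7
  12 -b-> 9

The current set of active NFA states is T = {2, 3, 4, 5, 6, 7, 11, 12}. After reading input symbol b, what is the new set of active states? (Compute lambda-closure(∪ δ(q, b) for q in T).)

4 on b → {4}.
7 on b → {0}.
12 on b → {9}.
No b-transition from 2, 3, 5, 6, 11.
Union after reading b: {0, 4, 9}.
Now take the lambda-closure:
From 4 via lambda: add 3.
From 3 via lambda: add 11.
From 11 via lambda: add 5.
From 5 via lambda: add 6.
No new states can be added; the closed set is {0, 3, 4, 5, 6, 9, 11}.

{0, 3, 4, 5, 6, 9, 11}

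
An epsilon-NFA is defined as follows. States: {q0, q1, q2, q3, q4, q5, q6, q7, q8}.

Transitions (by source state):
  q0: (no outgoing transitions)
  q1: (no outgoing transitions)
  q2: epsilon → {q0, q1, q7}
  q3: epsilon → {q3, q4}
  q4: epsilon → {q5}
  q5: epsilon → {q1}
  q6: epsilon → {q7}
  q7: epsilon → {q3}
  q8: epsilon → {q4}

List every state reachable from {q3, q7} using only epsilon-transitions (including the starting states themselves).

{q1, q3, q4, q5, q7}

Start with {q3, q7}.
From q3 via epsilon: add q4.
From q4 via epsilon: add q5.
From q5 via epsilon: add q1.
No new states can be added; the closed set is {q1, q3, q4, q5, q7}.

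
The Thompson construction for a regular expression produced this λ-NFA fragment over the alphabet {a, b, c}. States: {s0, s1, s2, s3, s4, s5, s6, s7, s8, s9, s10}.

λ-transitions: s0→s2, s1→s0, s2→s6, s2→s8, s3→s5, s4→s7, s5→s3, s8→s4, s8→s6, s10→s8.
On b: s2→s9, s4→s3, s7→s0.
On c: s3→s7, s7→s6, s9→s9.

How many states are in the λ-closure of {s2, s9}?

6

Start with {s2, s9}.
From s2 via λ: add s6, s8.
From s8 via λ: add s4.
From s4 via λ: add s7.
λ-closure = {s2, s4, s6, s7, s8, s9}, which has 6 states.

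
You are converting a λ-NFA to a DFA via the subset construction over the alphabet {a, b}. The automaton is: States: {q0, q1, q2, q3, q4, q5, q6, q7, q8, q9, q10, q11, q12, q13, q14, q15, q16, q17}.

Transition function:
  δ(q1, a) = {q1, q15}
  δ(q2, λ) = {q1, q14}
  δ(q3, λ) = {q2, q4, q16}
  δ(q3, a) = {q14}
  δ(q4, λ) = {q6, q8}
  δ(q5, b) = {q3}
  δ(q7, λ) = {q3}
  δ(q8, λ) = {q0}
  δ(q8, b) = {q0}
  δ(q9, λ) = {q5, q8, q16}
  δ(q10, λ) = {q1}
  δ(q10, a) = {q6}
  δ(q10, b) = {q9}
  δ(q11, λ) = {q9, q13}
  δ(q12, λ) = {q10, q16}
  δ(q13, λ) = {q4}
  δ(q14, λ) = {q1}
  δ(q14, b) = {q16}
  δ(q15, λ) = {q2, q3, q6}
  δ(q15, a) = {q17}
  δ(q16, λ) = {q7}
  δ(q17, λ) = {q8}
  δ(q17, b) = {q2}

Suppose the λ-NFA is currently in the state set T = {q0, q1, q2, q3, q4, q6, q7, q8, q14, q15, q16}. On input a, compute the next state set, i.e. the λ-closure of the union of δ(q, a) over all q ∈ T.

q1 on a → {q1, q15}.
q3 on a → {q14}.
q15 on a → {q17}.
No a-transition from q0, q2, q4, q6, q7, q8, q14, q16.
Union after reading a: {q1, q14, q15, q17}.
Now take the λ-closure:
From q15 via λ: add q2, q3, q6.
From q17 via λ: add q8.
From q3 via λ: add q4, q16.
From q8 via λ: add q0.
From q16 via λ: add q7.
No new states can be added; the closed set is {q0, q1, q2, q3, q4, q6, q7, q8, q14, q15, q16, q17}.

{q0, q1, q2, q3, q4, q6, q7, q8, q14, q15, q16, q17}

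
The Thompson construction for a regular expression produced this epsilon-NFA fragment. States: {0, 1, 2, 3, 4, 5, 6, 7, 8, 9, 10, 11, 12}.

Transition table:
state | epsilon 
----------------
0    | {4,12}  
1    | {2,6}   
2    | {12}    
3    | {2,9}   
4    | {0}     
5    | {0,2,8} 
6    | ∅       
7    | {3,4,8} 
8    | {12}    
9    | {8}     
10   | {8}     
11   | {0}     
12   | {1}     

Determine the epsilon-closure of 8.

{1, 2, 6, 8, 12}

Start with {8}.
From 8 via epsilon: add 12.
From 12 via epsilon: add 1.
From 1 via epsilon: add 2, 6.
No new states can be added; the closed set is {1, 2, 6, 8, 12}.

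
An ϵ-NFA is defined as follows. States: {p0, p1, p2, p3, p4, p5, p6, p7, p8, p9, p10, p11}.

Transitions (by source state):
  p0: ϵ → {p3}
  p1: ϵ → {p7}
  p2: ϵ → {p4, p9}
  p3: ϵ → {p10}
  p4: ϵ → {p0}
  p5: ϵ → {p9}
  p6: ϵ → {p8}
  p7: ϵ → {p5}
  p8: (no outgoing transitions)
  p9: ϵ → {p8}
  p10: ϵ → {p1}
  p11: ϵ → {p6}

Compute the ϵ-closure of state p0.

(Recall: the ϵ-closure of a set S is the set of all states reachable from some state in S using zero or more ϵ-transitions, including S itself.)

Start with {p0}.
From p0 via ϵ: add p3.
From p3 via ϵ: add p10.
From p10 via ϵ: add p1.
From p1 via ϵ: add p7.
From p7 via ϵ: add p5.
From p5 via ϵ: add p9.
From p9 via ϵ: add p8.
No new states can be added; the closed set is {p0, p1, p3, p5, p7, p8, p9, p10}.

{p0, p1, p3, p5, p7, p8, p9, p10}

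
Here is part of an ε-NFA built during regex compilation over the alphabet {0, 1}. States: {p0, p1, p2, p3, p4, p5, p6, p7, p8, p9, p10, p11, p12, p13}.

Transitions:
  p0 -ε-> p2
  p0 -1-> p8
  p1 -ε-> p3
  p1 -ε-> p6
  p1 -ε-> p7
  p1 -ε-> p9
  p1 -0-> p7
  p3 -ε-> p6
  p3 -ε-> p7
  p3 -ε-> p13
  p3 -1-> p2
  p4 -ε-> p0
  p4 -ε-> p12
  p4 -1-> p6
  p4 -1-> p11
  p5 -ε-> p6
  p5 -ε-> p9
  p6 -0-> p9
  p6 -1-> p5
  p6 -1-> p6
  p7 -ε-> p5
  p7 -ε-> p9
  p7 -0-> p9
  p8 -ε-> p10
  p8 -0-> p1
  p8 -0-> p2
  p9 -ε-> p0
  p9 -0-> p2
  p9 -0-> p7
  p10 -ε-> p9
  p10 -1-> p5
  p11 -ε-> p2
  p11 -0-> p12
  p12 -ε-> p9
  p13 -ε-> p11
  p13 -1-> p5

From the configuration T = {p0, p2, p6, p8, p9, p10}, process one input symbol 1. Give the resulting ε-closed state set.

{p0, p2, p5, p6, p8, p9, p10}

p0 on 1 → {p8}.
p6 on 1 → {p5, p6}.
p10 on 1 → {p5}.
No 1-transition from p2, p8, p9.
Union after reading 1: {p5, p6, p8}.
Now take the ε-closure:
From p5 via ε: add p9.
From p8 via ε: add p10.
From p9 via ε: add p0.
From p0 via ε: add p2.
No new states can be added; the closed set is {p0, p2, p5, p6, p8, p9, p10}.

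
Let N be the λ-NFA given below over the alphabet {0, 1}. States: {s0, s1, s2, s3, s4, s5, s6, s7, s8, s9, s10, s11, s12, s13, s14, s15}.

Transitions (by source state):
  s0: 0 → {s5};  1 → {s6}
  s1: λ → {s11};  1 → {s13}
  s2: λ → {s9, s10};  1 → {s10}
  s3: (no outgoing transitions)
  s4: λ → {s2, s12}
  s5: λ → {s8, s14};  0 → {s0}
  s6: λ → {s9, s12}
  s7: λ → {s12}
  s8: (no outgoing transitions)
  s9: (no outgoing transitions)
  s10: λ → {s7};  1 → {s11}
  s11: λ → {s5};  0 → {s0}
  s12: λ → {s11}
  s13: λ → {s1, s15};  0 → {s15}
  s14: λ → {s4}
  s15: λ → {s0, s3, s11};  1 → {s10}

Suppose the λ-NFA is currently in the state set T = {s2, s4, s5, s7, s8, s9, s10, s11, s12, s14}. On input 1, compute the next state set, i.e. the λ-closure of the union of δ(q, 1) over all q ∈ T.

s2 on 1 → {s10}.
s10 on 1 → {s11}.
No 1-transition from s4, s5, s7, s8, s9, s11, s12, s14.
Union after reading 1: {s10, s11}.
Now take the λ-closure:
From s10 via λ: add s7.
From s11 via λ: add s5.
From s5 via λ: add s8, s14.
From s7 via λ: add s12.
From s14 via λ: add s4.
From s4 via λ: add s2.
From s2 via λ: add s9.
No new states can be added; the closed set is {s2, s4, s5, s7, s8, s9, s10, s11, s12, s14}.

{s2, s4, s5, s7, s8, s9, s10, s11, s12, s14}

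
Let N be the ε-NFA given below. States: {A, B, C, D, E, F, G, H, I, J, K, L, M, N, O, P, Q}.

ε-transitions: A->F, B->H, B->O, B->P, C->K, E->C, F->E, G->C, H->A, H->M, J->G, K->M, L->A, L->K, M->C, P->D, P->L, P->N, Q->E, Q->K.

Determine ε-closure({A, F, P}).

{A, C, D, E, F, K, L, M, N, P}

Start with {A, F, P}.
From F via ε: add E.
From P via ε: add D, L, N.
From E via ε: add C.
From L via ε: add K.
From K via ε: add M.
No new states can be added; the closed set is {A, C, D, E, F, K, L, M, N, P}.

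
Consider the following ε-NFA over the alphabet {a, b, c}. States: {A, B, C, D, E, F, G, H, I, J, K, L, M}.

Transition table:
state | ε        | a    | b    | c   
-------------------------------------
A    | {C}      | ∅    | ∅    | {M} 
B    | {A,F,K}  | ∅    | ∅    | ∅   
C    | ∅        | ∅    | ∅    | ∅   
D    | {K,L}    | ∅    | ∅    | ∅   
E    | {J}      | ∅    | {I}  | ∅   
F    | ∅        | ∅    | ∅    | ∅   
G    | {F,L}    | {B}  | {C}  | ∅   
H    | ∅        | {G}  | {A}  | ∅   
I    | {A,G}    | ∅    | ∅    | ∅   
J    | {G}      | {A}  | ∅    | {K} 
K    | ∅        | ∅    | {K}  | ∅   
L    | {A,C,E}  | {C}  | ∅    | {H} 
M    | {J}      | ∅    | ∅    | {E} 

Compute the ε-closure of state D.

Start with {D}.
From D via ε: add K, L.
From L via ε: add A, C, E.
From E via ε: add J.
From J via ε: add G.
From G via ε: add F.
No new states can be added; the closed set is {A, C, D, E, F, G, J, K, L}.

{A, C, D, E, F, G, J, K, L}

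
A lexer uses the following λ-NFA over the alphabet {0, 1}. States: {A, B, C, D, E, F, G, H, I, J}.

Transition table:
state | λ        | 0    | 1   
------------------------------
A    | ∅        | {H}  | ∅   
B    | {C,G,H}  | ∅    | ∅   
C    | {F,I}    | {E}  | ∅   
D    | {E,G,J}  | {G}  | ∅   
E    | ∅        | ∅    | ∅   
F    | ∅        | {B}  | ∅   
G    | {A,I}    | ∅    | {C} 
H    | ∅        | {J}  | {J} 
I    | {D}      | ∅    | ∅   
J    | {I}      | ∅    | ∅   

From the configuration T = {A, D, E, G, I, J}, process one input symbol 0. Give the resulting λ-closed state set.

{A, D, E, G, H, I, J}

A on 0 → {H}.
D on 0 → {G}.
No 0-transition from E, G, I, J.
Union after reading 0: {G, H}.
Now take the λ-closure:
From G via λ: add A, I.
From I via λ: add D.
From D via λ: add E, J.
No new states can be added; the closed set is {A, D, E, G, H, I, J}.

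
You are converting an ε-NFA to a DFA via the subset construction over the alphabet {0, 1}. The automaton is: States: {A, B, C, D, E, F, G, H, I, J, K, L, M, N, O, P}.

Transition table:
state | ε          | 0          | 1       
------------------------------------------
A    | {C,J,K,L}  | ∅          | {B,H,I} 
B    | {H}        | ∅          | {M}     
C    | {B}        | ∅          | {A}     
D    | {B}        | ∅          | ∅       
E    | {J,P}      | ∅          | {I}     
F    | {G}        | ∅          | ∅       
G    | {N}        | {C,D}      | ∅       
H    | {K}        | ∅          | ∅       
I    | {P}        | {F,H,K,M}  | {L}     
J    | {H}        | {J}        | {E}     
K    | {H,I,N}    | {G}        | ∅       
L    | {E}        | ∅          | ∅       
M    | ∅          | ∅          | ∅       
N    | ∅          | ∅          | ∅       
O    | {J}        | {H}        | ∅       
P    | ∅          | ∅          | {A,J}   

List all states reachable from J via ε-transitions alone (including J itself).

{H, I, J, K, N, P}

Start with {J}.
From J via ε: add H.
From H via ε: add K.
From K via ε: add I, N.
From I via ε: add P.
No new states can be added; the closed set is {H, I, J, K, N, P}.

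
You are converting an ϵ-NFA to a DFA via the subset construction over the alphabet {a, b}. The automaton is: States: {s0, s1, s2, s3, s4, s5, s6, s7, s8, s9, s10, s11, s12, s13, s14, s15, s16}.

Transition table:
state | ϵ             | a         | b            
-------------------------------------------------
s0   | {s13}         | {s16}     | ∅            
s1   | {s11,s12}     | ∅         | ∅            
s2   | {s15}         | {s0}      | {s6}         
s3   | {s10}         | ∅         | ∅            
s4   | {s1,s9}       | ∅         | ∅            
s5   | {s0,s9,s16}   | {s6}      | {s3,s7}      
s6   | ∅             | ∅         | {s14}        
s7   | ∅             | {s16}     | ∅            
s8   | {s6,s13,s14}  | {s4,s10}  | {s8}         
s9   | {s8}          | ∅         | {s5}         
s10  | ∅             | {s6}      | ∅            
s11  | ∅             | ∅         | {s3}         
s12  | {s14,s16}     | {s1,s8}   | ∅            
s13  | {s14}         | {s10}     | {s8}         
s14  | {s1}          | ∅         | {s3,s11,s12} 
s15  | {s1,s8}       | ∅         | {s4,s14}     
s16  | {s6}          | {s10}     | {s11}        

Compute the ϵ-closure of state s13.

{s1, s6, s11, s12, s13, s14, s16}

Start with {s13}.
From s13 via ϵ: add s14.
From s14 via ϵ: add s1.
From s1 via ϵ: add s11, s12.
From s12 via ϵ: add s16.
From s16 via ϵ: add s6.
No new states can be added; the closed set is {s1, s6, s11, s12, s13, s14, s16}.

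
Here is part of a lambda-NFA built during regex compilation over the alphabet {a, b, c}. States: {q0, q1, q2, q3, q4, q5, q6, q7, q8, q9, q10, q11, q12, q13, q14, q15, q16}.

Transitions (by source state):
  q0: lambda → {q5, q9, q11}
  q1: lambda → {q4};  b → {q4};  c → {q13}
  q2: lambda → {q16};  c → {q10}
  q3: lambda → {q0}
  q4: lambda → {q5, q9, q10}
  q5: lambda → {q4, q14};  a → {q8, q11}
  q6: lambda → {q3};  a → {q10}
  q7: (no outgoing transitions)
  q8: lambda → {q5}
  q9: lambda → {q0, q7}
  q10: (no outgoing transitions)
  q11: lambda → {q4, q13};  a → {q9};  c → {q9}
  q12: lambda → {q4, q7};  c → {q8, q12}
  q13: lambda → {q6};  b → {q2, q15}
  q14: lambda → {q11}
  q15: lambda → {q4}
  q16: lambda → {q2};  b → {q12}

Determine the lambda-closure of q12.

{q0, q3, q4, q5, q6, q7, q9, q10, q11, q12, q13, q14}

Start with {q12}.
From q12 via lambda: add q4, q7.
From q4 via lambda: add q5, q9, q10.
From q5 via lambda: add q14.
From q9 via lambda: add q0.
From q0 via lambda: add q11.
From q11 via lambda: add q13.
From q13 via lambda: add q6.
From q6 via lambda: add q3.
No new states can be added; the closed set is {q0, q3, q4, q5, q6, q7, q9, q10, q11, q12, q13, q14}.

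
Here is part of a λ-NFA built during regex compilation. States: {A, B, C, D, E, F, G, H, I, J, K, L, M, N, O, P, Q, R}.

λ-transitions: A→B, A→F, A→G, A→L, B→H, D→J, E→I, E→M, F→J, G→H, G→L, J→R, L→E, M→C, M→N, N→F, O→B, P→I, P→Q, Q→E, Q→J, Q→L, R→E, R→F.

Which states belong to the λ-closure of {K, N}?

Start with {K, N}.
From N via λ: add F.
From F via λ: add J.
From J via λ: add R.
From R via λ: add E.
From E via λ: add I, M.
From M via λ: add C.
No new states can be added; the closed set is {C, E, F, I, J, K, M, N, R}.

{C, E, F, I, J, K, M, N, R}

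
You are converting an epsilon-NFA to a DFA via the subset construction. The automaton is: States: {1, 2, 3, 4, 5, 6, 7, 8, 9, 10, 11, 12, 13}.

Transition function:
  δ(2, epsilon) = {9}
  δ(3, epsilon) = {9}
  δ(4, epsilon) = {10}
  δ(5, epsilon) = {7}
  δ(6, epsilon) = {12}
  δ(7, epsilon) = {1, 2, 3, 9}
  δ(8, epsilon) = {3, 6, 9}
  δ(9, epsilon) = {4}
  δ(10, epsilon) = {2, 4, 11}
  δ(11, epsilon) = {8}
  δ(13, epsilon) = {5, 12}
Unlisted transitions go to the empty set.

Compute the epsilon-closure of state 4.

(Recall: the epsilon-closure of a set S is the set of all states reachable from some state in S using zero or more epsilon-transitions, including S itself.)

{2, 3, 4, 6, 8, 9, 10, 11, 12}

Start with {4}.
From 4 via epsilon: add 10.
From 10 via epsilon: add 2, 11.
From 2 via epsilon: add 9.
From 11 via epsilon: add 8.
From 8 via epsilon: add 3, 6.
From 6 via epsilon: add 12.
No new states can be added; the closed set is {2, 3, 4, 6, 8, 9, 10, 11, 12}.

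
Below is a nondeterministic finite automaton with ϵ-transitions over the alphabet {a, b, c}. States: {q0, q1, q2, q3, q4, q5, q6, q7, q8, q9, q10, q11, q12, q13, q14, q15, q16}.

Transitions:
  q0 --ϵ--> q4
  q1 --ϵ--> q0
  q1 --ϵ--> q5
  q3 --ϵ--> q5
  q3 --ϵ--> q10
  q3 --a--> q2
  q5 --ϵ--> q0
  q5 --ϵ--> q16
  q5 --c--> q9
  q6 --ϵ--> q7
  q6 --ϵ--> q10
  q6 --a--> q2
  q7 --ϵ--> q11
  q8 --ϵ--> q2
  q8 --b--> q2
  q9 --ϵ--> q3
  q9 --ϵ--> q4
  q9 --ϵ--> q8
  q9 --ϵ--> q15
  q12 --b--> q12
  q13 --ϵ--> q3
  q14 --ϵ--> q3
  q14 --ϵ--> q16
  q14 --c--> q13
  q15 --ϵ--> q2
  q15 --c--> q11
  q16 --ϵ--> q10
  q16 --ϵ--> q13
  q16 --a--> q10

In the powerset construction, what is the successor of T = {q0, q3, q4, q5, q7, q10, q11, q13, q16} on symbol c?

q5 on c → {q9}.
No c-transition from q0, q3, q4, q7, q10, q11, q13, q16.
Union after reading c: {q9}.
Now take the ϵ-closure:
From q9 via ϵ: add q3, q4, q8, q15.
From q3 via ϵ: add q5, q10.
From q8 via ϵ: add q2.
From q5 via ϵ: add q0, q16.
From q16 via ϵ: add q13.
No new states can be added; the closed set is {q0, q2, q3, q4, q5, q8, q9, q10, q13, q15, q16}.

{q0, q2, q3, q4, q5, q8, q9, q10, q13, q15, q16}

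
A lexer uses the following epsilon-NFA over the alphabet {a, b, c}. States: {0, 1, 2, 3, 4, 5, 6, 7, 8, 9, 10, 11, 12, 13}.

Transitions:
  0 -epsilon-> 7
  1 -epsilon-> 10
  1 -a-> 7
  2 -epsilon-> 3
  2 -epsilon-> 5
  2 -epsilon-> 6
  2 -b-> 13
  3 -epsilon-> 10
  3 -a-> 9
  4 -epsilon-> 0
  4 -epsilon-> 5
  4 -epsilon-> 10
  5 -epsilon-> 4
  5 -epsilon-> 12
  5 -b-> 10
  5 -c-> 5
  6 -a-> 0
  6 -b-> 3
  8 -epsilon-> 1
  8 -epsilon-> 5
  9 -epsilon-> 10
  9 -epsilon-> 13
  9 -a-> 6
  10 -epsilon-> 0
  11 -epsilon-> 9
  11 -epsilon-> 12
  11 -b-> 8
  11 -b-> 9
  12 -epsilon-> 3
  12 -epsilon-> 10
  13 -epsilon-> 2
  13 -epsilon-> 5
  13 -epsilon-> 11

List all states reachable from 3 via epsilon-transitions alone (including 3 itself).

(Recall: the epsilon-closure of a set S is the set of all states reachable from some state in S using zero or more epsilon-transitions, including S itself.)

Start with {3}.
From 3 via epsilon: add 10.
From 10 via epsilon: add 0.
From 0 via epsilon: add 7.
No new states can be added; the closed set is {0, 3, 7, 10}.

{0, 3, 7, 10}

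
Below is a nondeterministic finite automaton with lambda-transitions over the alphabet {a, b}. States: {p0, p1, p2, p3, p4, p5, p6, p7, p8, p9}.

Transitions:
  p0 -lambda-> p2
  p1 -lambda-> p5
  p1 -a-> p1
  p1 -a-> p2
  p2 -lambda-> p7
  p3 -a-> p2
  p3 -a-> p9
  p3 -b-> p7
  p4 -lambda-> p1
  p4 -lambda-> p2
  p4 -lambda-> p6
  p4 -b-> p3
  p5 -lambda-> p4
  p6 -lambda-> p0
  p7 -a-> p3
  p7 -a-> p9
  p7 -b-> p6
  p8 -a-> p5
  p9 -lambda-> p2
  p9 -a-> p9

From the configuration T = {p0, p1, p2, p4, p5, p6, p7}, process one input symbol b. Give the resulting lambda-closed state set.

p4 on b → {p3}.
p7 on b → {p6}.
No b-transition from p0, p1, p2, p5, p6.
Union after reading b: {p3, p6}.
Now take the lambda-closure:
From p6 via lambda: add p0.
From p0 via lambda: add p2.
From p2 via lambda: add p7.
No new states can be added; the closed set is {p0, p2, p3, p6, p7}.

{p0, p2, p3, p6, p7}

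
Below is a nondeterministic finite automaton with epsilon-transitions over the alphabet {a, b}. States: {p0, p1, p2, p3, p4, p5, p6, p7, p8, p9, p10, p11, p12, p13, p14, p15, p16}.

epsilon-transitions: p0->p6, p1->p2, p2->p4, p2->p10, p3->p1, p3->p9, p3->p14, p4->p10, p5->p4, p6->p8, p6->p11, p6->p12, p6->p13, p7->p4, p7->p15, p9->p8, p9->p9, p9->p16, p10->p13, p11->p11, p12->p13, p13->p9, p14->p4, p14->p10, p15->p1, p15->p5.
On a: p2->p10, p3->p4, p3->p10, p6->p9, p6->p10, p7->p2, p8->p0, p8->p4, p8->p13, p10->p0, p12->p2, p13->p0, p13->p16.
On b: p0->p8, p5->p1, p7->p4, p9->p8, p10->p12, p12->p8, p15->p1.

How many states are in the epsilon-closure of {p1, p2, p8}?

8

Start with {p1, p2, p8}.
From p2 via epsilon: add p4, p10.
From p10 via epsilon: add p13.
From p13 via epsilon: add p9.
From p9 via epsilon: add p16.
epsilon-closure = {p1, p2, p4, p8, p9, p10, p13, p16}, which has 8 states.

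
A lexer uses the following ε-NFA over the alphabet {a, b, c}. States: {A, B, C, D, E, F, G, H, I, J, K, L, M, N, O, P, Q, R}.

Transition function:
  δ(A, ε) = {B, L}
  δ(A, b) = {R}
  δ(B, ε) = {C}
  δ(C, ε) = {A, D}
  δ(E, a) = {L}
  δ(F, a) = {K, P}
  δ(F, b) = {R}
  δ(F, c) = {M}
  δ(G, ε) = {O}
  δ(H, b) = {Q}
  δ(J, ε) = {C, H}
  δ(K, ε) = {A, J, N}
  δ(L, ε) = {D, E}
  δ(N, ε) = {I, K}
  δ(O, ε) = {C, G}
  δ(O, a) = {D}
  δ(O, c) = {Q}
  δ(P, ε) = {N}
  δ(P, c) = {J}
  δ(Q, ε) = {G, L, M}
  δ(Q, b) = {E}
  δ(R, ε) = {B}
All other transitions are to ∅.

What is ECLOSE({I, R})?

{A, B, C, D, E, I, L, R}

Start with {I, R}.
From R via ε: add B.
From B via ε: add C.
From C via ε: add A, D.
From A via ε: add L.
From L via ε: add E.
No new states can be added; the closed set is {A, B, C, D, E, I, L, R}.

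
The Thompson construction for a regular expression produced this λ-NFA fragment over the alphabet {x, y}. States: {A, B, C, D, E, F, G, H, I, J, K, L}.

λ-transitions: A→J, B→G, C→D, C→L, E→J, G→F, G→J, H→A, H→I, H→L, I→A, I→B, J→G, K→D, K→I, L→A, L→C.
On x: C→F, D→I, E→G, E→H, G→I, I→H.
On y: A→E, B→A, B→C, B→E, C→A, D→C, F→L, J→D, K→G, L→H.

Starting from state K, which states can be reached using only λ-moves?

Start with {K}.
From K via λ: add D, I.
From I via λ: add A, B.
From A via λ: add J.
From B via λ: add G.
From G via λ: add F.
No new states can be added; the closed set is {A, B, D, F, G, I, J, K}.

{A, B, D, F, G, I, J, K}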